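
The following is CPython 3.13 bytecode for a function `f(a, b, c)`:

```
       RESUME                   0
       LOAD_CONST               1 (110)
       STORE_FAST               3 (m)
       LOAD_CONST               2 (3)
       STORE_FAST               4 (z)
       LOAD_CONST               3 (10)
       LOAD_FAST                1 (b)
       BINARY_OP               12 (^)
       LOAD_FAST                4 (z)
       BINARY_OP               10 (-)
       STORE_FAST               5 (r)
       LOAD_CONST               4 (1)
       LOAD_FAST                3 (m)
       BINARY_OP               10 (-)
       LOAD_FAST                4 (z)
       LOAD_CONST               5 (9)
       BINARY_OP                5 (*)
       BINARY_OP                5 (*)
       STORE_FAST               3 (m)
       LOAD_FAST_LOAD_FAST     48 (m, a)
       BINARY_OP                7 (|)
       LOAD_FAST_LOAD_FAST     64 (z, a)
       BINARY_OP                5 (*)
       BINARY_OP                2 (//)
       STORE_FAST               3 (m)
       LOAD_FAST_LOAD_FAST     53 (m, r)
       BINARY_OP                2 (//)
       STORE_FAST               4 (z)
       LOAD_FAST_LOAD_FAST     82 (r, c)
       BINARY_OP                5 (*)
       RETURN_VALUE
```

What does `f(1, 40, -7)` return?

-217

LOAD_CONST → push 110. Stack: [110]
STORE_FAST m → m=110. Stack: []
LOAD_CONST → push 3. Stack: [3]
STORE_FAST z → z=3. Stack: []
LOAD_CONST → push 10. Stack: [10]
LOAD_FAST b → push 40. Stack: [10, 40]
BINARY_OP ^ → 10 ^ 40 = 34. Stack: [34]
LOAD_FAST z → push 3. Stack: [34, 3]
BINARY_OP - → 34 - 3 = 31. Stack: [31]
STORE_FAST r → r=31. Stack: []
LOAD_CONST → push 1. Stack: [1]
LOAD_FAST m → push 110. Stack: [1, 110]
BINARY_OP - → 1 - 110 = -109. Stack: [-109]
LOAD_FAST z → push 3. Stack: [-109, 3]
LOAD_CONST → push 9. Stack: [-109, 3, 9]
BINARY_OP * → 3 * 9 = 27. Stack: [-109, 27]
BINARY_OP * → -109 * 27 = -2943. Stack: [-2943]
STORE_FAST m → m=-2943. Stack: []
LOAD_FAST_LOAD_FAST m,a → push -2943,1. Stack: [-2943, 1]
BINARY_OP | → -2943 | 1 = -2943. Stack: [-2943]
LOAD_FAST_LOAD_FAST z,a → push 3,1. Stack: [-2943, 3, 1]
BINARY_OP * → 3 * 1 = 3. Stack: [-2943, 3]
BINARY_OP // → -2943 // 3 = -981. Stack: [-981]
STORE_FAST m → m=-981. Stack: []
LOAD_FAST_LOAD_FAST m,r → push -981,31. Stack: [-981, 31]
BINARY_OP // → -981 // 31 = -32. Stack: [-32]
STORE_FAST z → z=-32. Stack: []
LOAD_FAST_LOAD_FAST r,c → push 31,-7. Stack: [31, -7]
BINARY_OP * → 31 * -7 = -217. Stack: [-217]
RETURN_VALUE → return -217.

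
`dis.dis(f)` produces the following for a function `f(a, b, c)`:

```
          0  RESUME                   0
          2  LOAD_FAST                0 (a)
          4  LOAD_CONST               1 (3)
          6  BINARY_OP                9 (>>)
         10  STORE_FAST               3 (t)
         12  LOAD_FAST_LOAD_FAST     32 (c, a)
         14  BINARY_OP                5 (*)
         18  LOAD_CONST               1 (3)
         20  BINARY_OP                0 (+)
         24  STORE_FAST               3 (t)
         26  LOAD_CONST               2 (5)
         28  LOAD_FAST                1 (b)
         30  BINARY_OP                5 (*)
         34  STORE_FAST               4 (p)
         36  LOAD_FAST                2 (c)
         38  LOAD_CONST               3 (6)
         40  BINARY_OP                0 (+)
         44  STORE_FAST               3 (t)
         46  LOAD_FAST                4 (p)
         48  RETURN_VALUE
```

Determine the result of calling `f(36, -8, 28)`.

LOAD_FAST a → push 36. Stack: [36]
LOAD_CONST → push 3. Stack: [36, 3]
BINARY_OP >> → 36 >> 3 = 4. Stack: [4]
STORE_FAST t → t=4. Stack: []
LOAD_FAST_LOAD_FAST c,a → push 28,36. Stack: [28, 36]
BINARY_OP * → 28 * 36 = 1008. Stack: [1008]
LOAD_CONST → push 3. Stack: [1008, 3]
BINARY_OP + → 1008 + 3 = 1011. Stack: [1011]
STORE_FAST t → t=1011. Stack: []
LOAD_CONST → push 5. Stack: [5]
LOAD_FAST b → push -8. Stack: [5, -8]
BINARY_OP * → 5 * -8 = -40. Stack: [-40]
STORE_FAST p → p=-40. Stack: []
LOAD_FAST c → push 28. Stack: [28]
LOAD_CONST → push 6. Stack: [28, 6]
BINARY_OP + → 28 + 6 = 34. Stack: [34]
STORE_FAST t → t=34. Stack: []
LOAD_FAST p → push -40. Stack: [-40]
RETURN_VALUE → return -40.

-40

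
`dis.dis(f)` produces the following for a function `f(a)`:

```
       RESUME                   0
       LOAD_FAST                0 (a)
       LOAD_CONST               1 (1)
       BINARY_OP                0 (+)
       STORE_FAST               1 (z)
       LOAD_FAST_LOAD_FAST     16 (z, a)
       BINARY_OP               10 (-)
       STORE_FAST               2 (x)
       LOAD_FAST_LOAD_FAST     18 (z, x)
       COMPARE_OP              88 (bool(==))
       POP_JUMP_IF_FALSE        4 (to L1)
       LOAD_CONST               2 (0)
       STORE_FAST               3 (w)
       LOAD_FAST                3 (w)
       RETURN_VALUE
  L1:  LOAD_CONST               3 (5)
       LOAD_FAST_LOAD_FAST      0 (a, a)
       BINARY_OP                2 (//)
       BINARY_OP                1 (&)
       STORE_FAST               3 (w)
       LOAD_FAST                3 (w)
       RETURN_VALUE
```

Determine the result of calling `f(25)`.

LOAD_FAST a → push 25. Stack: [25]
LOAD_CONST → push 1. Stack: [25, 1]
BINARY_OP + → 25 + 1 = 26. Stack: [26]
STORE_FAST z → z=26. Stack: []
LOAD_FAST_LOAD_FAST z,a → push 26,25. Stack: [26, 25]
BINARY_OP - → 26 - 25 = 1. Stack: [1]
STORE_FAST x → x=1. Stack: []
LOAD_FAST_LOAD_FAST z,x → push 26,1. Stack: [26, 1]
COMPARE_OP bool(==) → 26 vs 1 = False. Stack: [False]
POP_JUMP_IF_FALSE → pop False; jump. Stack: []
LOAD_CONST → push 5. Stack: [5]
LOAD_FAST_LOAD_FAST a,a → push 25,25. Stack: [5, 25, 25]
BINARY_OP // → 25 // 25 = 1. Stack: [5, 1]
BINARY_OP & → 5 & 1 = 1. Stack: [1]
STORE_FAST w → w=1. Stack: []
LOAD_FAST w → push 1. Stack: [1]
RETURN_VALUE → return 1.

1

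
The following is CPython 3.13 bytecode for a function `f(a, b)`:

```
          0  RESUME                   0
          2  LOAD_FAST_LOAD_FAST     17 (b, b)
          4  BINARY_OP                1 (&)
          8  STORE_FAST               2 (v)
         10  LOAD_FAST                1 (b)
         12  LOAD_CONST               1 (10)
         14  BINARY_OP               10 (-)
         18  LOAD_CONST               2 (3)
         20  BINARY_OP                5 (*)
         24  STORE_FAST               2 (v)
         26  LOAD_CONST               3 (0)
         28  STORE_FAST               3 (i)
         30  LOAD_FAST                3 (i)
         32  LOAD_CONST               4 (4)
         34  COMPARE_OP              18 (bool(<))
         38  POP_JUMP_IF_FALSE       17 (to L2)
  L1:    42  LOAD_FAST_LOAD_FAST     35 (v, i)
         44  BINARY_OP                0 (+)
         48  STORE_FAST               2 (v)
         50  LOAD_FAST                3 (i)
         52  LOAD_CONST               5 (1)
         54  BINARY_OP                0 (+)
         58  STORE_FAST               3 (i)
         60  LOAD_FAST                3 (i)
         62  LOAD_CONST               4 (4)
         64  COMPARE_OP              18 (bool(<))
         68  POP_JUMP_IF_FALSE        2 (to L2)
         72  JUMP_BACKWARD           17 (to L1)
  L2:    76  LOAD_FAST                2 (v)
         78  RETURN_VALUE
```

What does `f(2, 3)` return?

-15

LOAD_FAST_LOAD_FAST b,b → push 3,3. Stack: [3, 3]
BINARY_OP & → 3 & 3 = 3. Stack: [3]
STORE_FAST v → v=3. Stack: []
LOAD_FAST b → push 3. Stack: [3]
LOAD_CONST → push 10. Stack: [3, 10]
BINARY_OP - → 3 - 10 = -7. Stack: [-7]
LOAD_CONST → push 3. Stack: [-7, 3]
BINARY_OP * → -7 * 3 = -21. Stack: [-21]
STORE_FAST v → v=-21. Stack: []
LOAD_CONST → push 0. Stack: [0]
STORE_FAST i → i=0. Stack: []
LOAD_FAST i → push 0. Stack: [0]
LOAD_CONST → push 4. Stack: [0, 4]
COMPARE_OP bool(<) → 0 vs 4 = True. Stack: [True]
POP_JUMP_IF_FALSE → pop True; no jump. Stack: []
LOAD_FAST_LOAD_FAST v,i → push -21,0. Stack: [-21, 0]
BINARY_OP + → -21 + 0 = -21. Stack: [-21]
STORE_FAST v → v=-21. Stack: []
LOAD_FAST i → push 0. Stack: [0]
LOAD_CONST → push 1. Stack: [0, 1]
BINARY_OP + → 0 + 1 = 1. Stack: [1]
STORE_FAST i → i=1. Stack: []
LOAD_FAST i → push 1. Stack: [1]
LOAD_CONST → push 4. Stack: [1, 4]
COMPARE_OP bool(<) → 1 vs 4 = True. Stack: [True]
POP_JUMP_IF_FALSE → pop True; no jump. Stack: []
LOAD_FAST_LOAD_FAST v,i → push -21,1. Stack: [-21, 1]
BINARY_OP + → -21 + 1 = -20. Stack: [-20]
STORE_FAST v → v=-20. Stack: []
LOAD_FAST i → push 1. Stack: [1]
LOAD_CONST → push 1. Stack: [1, 1]
BINARY_OP + → 1 + 1 = 2. Stack: [2]
STORE_FAST i → i=2. Stack: []
LOAD_FAST i → push 2. Stack: [2]
LOAD_CONST → push 4. Stack: [2, 4]
COMPARE_OP bool(<) → 2 vs 4 = True. Stack: [True]
POP_JUMP_IF_FALSE → pop True; no jump. Stack: []
LOAD_FAST_LOAD_FAST v,i → push -20,2. Stack: [-20, 2]
BINARY_OP + → -20 + 2 = -18. Stack: [-18]
STORE_FAST v → v=-18. Stack: []
LOAD_FAST i → push 2. Stack: [2]
LOAD_CONST → push 1. Stack: [2, 1]
BINARY_OP + → 2 + 1 = 3. Stack: [3]
STORE_FAST i → i=3. Stack: []
LOAD_FAST i → push 3. Stack: [3]
LOAD_CONST → push 4. Stack: [3, 4]
COMPARE_OP bool(<) → 3 vs 4 = True. Stack: [True]
POP_JUMP_IF_FALSE → pop True; no jump. Stack: []
LOAD_FAST_LOAD_FAST v,i → push -18,3. Stack: [-18, 3]
BINARY_OP + → -18 + 3 = -15. Stack: [-15]
STORE_FAST v → v=-15. Stack: []
LOAD_FAST i → push 3. Stack: [3]
LOAD_CONST → push 1. Stack: [3, 1]
BINARY_OP + → 3 + 1 = 4. Stack: [4]
STORE_FAST i → i=4. Stack: []
LOAD_FAST i → push 4. Stack: [4]
LOAD_CONST → push 4. Stack: [4, 4]
COMPARE_OP bool(<) → 4 vs 4 = False. Stack: [False]
POP_JUMP_IF_FALSE → pop False; jump. Stack: []
LOAD_FAST v → push -15. Stack: [-15]
RETURN_VALUE → return -15.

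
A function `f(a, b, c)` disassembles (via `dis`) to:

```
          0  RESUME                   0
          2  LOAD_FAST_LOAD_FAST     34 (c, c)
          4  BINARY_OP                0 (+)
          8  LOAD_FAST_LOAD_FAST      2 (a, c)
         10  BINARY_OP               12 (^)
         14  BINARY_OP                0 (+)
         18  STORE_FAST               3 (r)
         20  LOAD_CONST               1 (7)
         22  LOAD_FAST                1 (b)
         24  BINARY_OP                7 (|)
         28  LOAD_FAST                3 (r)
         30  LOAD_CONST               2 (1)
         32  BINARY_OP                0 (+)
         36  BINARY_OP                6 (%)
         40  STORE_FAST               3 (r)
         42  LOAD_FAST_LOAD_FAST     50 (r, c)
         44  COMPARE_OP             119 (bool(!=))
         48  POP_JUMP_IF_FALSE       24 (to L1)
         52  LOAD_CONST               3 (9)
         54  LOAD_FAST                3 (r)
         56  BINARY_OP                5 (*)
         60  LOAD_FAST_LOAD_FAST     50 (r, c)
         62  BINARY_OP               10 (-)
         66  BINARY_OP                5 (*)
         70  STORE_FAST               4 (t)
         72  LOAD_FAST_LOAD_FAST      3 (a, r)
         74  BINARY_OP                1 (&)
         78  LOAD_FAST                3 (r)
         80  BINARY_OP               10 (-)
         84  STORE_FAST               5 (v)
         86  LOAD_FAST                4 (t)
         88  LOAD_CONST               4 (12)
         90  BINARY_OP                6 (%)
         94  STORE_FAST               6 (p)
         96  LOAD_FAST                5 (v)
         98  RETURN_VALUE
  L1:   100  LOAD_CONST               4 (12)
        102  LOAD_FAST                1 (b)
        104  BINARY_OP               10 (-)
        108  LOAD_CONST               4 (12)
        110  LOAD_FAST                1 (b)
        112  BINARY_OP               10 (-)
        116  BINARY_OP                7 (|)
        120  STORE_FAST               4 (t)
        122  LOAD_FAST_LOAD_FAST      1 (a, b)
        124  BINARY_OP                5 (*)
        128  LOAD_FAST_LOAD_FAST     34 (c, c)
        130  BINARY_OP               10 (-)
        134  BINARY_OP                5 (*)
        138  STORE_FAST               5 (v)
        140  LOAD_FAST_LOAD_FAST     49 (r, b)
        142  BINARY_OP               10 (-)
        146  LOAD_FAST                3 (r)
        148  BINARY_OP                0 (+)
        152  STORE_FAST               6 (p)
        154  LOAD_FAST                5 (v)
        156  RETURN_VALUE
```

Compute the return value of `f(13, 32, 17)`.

LOAD_FAST_LOAD_FAST c,c → push 17,17. Stack: [17, 17]
BINARY_OP + → 17 + 17 = 34. Stack: [34]
LOAD_FAST_LOAD_FAST a,c → push 13,17. Stack: [34, 13, 17]
BINARY_OP ^ → 13 ^ 17 = 28. Stack: [34, 28]
BINARY_OP + → 34 + 28 = 62. Stack: [62]
STORE_FAST r → r=62. Stack: []
LOAD_CONST → push 7. Stack: [7]
LOAD_FAST b → push 32. Stack: [7, 32]
BINARY_OP | → 7 | 32 = 39. Stack: [39]
LOAD_FAST r → push 62. Stack: [39, 62]
LOAD_CONST → push 1. Stack: [39, 62, 1]
BINARY_OP + → 62 + 1 = 63. Stack: [39, 63]
BINARY_OP % → 39 % 63 = 39. Stack: [39]
STORE_FAST r → r=39. Stack: []
LOAD_FAST_LOAD_FAST r,c → push 39,17. Stack: [39, 17]
COMPARE_OP bool(!=) → 39 vs 17 = True. Stack: [True]
POP_JUMP_IF_FALSE → pop True; no jump. Stack: []
LOAD_CONST → push 9. Stack: [9]
LOAD_FAST r → push 39. Stack: [9, 39]
BINARY_OP * → 9 * 39 = 351. Stack: [351]
LOAD_FAST_LOAD_FAST r,c → push 39,17. Stack: [351, 39, 17]
BINARY_OP - → 39 - 17 = 22. Stack: [351, 22]
BINARY_OP * → 351 * 22 = 7722. Stack: [7722]
STORE_FAST t → t=7722. Stack: []
LOAD_FAST_LOAD_FAST a,r → push 13,39. Stack: [13, 39]
BINARY_OP & → 13 & 39 = 5. Stack: [5]
LOAD_FAST r → push 39. Stack: [5, 39]
BINARY_OP - → 5 - 39 = -34. Stack: [-34]
STORE_FAST v → v=-34. Stack: []
LOAD_FAST t → push 7722. Stack: [7722]
LOAD_CONST → push 12. Stack: [7722, 12]
BINARY_OP % → 7722 % 12 = 6. Stack: [6]
STORE_FAST p → p=6. Stack: []
LOAD_FAST v → push -34. Stack: [-34]
RETURN_VALUE → return -34.

-34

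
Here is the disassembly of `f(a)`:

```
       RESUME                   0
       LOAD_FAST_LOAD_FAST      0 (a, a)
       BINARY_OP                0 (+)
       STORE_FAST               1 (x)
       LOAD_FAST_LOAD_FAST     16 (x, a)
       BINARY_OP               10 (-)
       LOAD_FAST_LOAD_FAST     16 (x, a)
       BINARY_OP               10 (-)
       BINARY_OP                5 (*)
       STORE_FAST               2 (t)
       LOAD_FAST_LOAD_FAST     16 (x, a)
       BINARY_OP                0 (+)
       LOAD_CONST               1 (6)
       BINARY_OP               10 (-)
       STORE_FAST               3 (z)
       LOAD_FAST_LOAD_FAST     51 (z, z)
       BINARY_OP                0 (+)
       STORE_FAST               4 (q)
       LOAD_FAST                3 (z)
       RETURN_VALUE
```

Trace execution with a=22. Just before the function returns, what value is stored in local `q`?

120

LOAD_FAST_LOAD_FAST a,a → push 22,22. Stack: [22, 22]
BINARY_OP + → 22 + 22 = 44. Stack: [44]
STORE_FAST x → x=44. Stack: []
LOAD_FAST_LOAD_FAST x,a → push 44,22. Stack: [44, 22]
BINARY_OP - → 44 - 22 = 22. Stack: [22]
LOAD_FAST_LOAD_FAST x,a → push 44,22. Stack: [22, 44, 22]
BINARY_OP - → 44 - 22 = 22. Stack: [22, 22]
BINARY_OP * → 22 * 22 = 484. Stack: [484]
STORE_FAST t → t=484. Stack: []
LOAD_FAST_LOAD_FAST x,a → push 44,22. Stack: [44, 22]
BINARY_OP + → 44 + 22 = 66. Stack: [66]
LOAD_CONST → push 6. Stack: [66, 6]
BINARY_OP - → 66 - 6 = 60. Stack: [60]
STORE_FAST z → z=60. Stack: []
LOAD_FAST_LOAD_FAST z,z → push 60,60. Stack: [60, 60]
BINARY_OP + → 60 + 60 = 120. Stack: [120]
STORE_FAST q → q=120. Stack: []
LOAD_FAST z → push 60. Stack: [60]
RETURN_VALUE → return 60.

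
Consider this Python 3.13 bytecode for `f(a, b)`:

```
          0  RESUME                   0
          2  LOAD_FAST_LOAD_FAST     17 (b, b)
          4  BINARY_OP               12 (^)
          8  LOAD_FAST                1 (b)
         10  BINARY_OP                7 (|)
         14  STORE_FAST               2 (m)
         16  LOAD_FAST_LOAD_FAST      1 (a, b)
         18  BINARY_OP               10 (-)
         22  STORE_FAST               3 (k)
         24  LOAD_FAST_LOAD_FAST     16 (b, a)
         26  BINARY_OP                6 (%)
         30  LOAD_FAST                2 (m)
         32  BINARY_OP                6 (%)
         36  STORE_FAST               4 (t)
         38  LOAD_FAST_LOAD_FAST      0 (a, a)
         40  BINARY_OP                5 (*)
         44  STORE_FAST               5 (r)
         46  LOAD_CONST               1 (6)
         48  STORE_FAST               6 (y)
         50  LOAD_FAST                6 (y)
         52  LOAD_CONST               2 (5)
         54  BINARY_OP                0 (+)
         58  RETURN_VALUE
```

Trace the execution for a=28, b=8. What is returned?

LOAD_FAST_LOAD_FAST b,b → push 8,8. Stack: [8, 8]
BINARY_OP ^ → 8 ^ 8 = 0. Stack: [0]
LOAD_FAST b → push 8. Stack: [0, 8]
BINARY_OP | → 0 | 8 = 8. Stack: [8]
STORE_FAST m → m=8. Stack: []
LOAD_FAST_LOAD_FAST a,b → push 28,8. Stack: [28, 8]
BINARY_OP - → 28 - 8 = 20. Stack: [20]
STORE_FAST k → k=20. Stack: []
LOAD_FAST_LOAD_FAST b,a → push 8,28. Stack: [8, 28]
BINARY_OP % → 8 % 28 = 8. Stack: [8]
LOAD_FAST m → push 8. Stack: [8, 8]
BINARY_OP % → 8 % 8 = 0. Stack: [0]
STORE_FAST t → t=0. Stack: []
LOAD_FAST_LOAD_FAST a,a → push 28,28. Stack: [28, 28]
BINARY_OP * → 28 * 28 = 784. Stack: [784]
STORE_FAST r → r=784. Stack: []
LOAD_CONST → push 6. Stack: [6]
STORE_FAST y → y=6. Stack: []
LOAD_FAST y → push 6. Stack: [6]
LOAD_CONST → push 5. Stack: [6, 5]
BINARY_OP + → 6 + 5 = 11. Stack: [11]
RETURN_VALUE → return 11.

11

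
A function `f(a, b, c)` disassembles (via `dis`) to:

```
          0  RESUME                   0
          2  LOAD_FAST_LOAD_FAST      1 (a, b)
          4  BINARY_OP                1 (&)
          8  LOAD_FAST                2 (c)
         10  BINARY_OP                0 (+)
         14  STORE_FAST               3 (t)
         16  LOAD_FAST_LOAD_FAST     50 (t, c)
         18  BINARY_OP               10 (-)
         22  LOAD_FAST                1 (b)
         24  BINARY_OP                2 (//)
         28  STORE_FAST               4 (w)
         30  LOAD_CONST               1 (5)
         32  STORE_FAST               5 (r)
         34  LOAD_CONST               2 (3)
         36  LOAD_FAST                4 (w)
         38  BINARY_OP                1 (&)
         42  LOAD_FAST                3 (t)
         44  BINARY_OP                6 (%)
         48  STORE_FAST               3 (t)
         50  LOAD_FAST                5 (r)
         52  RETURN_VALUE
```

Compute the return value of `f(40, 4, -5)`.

5

LOAD_FAST_LOAD_FAST a,b → push 40,4. Stack: [40, 4]
BINARY_OP & → 40 & 4 = 0. Stack: [0]
LOAD_FAST c → push -5. Stack: [0, -5]
BINARY_OP + → 0 + -5 = -5. Stack: [-5]
STORE_FAST t → t=-5. Stack: []
LOAD_FAST_LOAD_FAST t,c → push -5,-5. Stack: [-5, -5]
BINARY_OP - → -5 - -5 = 0. Stack: [0]
LOAD_FAST b → push 4. Stack: [0, 4]
BINARY_OP // → 0 // 4 = 0. Stack: [0]
STORE_FAST w → w=0. Stack: []
LOAD_CONST → push 5. Stack: [5]
STORE_FAST r → r=5. Stack: []
LOAD_CONST → push 3. Stack: [3]
LOAD_FAST w → push 0. Stack: [3, 0]
BINARY_OP & → 3 & 0 = 0. Stack: [0]
LOAD_FAST t → push -5. Stack: [0, -5]
BINARY_OP % → 0 % -5 = 0. Stack: [0]
STORE_FAST t → t=0. Stack: []
LOAD_FAST r → push 5. Stack: [5]
RETURN_VALUE → return 5.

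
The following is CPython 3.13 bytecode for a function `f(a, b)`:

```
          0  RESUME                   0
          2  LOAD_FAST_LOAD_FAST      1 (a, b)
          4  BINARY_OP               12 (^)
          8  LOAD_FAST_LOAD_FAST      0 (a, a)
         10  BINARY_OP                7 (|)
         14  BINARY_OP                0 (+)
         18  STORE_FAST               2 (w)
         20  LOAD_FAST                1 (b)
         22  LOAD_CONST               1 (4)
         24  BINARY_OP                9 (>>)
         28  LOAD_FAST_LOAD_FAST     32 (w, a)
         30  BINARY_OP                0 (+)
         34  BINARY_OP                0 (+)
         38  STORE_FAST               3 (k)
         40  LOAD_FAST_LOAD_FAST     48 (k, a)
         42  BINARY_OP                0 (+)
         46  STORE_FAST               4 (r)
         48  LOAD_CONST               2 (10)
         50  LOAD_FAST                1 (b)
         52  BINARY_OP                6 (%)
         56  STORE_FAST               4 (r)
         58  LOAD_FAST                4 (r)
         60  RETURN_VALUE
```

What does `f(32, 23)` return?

LOAD_FAST_LOAD_FAST a,b → push 32,23. Stack: [32, 23]
BINARY_OP ^ → 32 ^ 23 = 55. Stack: [55]
LOAD_FAST_LOAD_FAST a,a → push 32,32. Stack: [55, 32, 32]
BINARY_OP | → 32 | 32 = 32. Stack: [55, 32]
BINARY_OP + → 55 + 32 = 87. Stack: [87]
STORE_FAST w → w=87. Stack: []
LOAD_FAST b → push 23. Stack: [23]
LOAD_CONST → push 4. Stack: [23, 4]
BINARY_OP >> → 23 >> 4 = 1. Stack: [1]
LOAD_FAST_LOAD_FAST w,a → push 87,32. Stack: [1, 87, 32]
BINARY_OP + → 87 + 32 = 119. Stack: [1, 119]
BINARY_OP + → 1 + 119 = 120. Stack: [120]
STORE_FAST k → k=120. Stack: []
LOAD_FAST_LOAD_FAST k,a → push 120,32. Stack: [120, 32]
BINARY_OP + → 120 + 32 = 152. Stack: [152]
STORE_FAST r → r=152. Stack: []
LOAD_CONST → push 10. Stack: [10]
LOAD_FAST b → push 23. Stack: [10, 23]
BINARY_OP % → 10 % 23 = 10. Stack: [10]
STORE_FAST r → r=10. Stack: []
LOAD_FAST r → push 10. Stack: [10]
RETURN_VALUE → return 10.

10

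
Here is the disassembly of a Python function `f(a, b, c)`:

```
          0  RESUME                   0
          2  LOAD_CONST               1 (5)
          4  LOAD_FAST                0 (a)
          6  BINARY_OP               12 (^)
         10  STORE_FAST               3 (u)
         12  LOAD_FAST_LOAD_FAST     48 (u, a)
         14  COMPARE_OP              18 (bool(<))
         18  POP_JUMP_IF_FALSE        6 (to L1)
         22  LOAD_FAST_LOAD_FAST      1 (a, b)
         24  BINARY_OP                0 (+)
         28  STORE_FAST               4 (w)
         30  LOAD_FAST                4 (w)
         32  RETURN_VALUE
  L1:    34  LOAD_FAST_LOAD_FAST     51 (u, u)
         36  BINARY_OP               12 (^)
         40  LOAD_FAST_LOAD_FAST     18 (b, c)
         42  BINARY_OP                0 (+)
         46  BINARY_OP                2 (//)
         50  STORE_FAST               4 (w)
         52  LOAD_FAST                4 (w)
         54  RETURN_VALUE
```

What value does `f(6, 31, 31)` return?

LOAD_CONST → push 5. Stack: [5]
LOAD_FAST a → push 6. Stack: [5, 6]
BINARY_OP ^ → 5 ^ 6 = 3. Stack: [3]
STORE_FAST u → u=3. Stack: []
LOAD_FAST_LOAD_FAST u,a → push 3,6. Stack: [3, 6]
COMPARE_OP bool(<) → 3 vs 6 = True. Stack: [True]
POP_JUMP_IF_FALSE → pop True; no jump. Stack: []
LOAD_FAST_LOAD_FAST a,b → push 6,31. Stack: [6, 31]
BINARY_OP + → 6 + 31 = 37. Stack: [37]
STORE_FAST w → w=37. Stack: []
LOAD_FAST w → push 37. Stack: [37]
RETURN_VALUE → return 37.

37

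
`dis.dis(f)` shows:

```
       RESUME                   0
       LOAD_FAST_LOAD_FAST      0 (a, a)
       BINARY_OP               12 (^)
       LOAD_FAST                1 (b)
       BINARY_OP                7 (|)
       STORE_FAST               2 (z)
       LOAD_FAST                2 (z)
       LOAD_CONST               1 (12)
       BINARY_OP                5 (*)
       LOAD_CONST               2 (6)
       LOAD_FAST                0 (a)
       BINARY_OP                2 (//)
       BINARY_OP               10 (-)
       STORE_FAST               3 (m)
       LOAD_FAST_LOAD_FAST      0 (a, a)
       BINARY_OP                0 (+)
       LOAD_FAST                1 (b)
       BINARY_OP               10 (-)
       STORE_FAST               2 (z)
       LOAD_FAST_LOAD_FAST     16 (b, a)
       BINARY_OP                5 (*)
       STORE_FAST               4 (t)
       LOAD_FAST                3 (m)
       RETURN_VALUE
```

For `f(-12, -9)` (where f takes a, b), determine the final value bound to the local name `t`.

LOAD_FAST_LOAD_FAST a,a → push -12,-12. Stack: [-12, -12]
BINARY_OP ^ → -12 ^ -12 = 0. Stack: [0]
LOAD_FAST b → push -9. Stack: [0, -9]
BINARY_OP | → 0 | -9 = -9. Stack: [-9]
STORE_FAST z → z=-9. Stack: []
LOAD_FAST z → push -9. Stack: [-9]
LOAD_CONST → push 12. Stack: [-9, 12]
BINARY_OP * → -9 * 12 = -108. Stack: [-108]
LOAD_CONST → push 6. Stack: [-108, 6]
LOAD_FAST a → push -12. Stack: [-108, 6, -12]
BINARY_OP // → 6 // -12 = -1. Stack: [-108, -1]
BINARY_OP - → -108 - -1 = -107. Stack: [-107]
STORE_FAST m → m=-107. Stack: []
LOAD_FAST_LOAD_FAST a,a → push -12,-12. Stack: [-12, -12]
BINARY_OP + → -12 + -12 = -24. Stack: [-24]
LOAD_FAST b → push -9. Stack: [-24, -9]
BINARY_OP - → -24 - -9 = -15. Stack: [-15]
STORE_FAST z → z=-15. Stack: []
LOAD_FAST_LOAD_FAST b,a → push -9,-12. Stack: [-9, -12]
BINARY_OP * → -9 * -12 = 108. Stack: [108]
STORE_FAST t → t=108. Stack: []
LOAD_FAST m → push -107. Stack: [-107]
RETURN_VALUE → return -107.

108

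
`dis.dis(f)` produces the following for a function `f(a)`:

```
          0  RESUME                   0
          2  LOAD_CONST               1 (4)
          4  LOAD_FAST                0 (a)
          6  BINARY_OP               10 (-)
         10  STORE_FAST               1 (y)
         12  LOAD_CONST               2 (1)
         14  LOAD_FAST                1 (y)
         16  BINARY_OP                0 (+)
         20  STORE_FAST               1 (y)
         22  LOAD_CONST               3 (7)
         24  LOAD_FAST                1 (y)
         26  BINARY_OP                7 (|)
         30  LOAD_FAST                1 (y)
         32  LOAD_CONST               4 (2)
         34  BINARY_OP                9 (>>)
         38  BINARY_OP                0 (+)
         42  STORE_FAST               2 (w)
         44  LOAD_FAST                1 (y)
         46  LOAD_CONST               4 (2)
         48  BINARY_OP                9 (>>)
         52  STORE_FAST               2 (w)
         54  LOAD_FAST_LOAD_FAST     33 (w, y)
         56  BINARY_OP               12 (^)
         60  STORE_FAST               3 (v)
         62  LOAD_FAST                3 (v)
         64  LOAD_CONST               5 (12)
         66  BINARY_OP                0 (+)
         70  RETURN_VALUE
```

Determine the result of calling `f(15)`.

LOAD_CONST → push 4. Stack: [4]
LOAD_FAST a → push 15. Stack: [4, 15]
BINARY_OP - → 4 - 15 = -11. Stack: [-11]
STORE_FAST y → y=-11. Stack: []
LOAD_CONST → push 1. Stack: [1]
LOAD_FAST y → push -11. Stack: [1, -11]
BINARY_OP + → 1 + -11 = -10. Stack: [-10]
STORE_FAST y → y=-10. Stack: []
LOAD_CONST → push 7. Stack: [7]
LOAD_FAST y → push -10. Stack: [7, -10]
BINARY_OP | → 7 | -10 = -9. Stack: [-9]
LOAD_FAST y → push -10. Stack: [-9, -10]
LOAD_CONST → push 2. Stack: [-9, -10, 2]
BINARY_OP >> → -10 >> 2 = -3. Stack: [-9, -3]
BINARY_OP + → -9 + -3 = -12. Stack: [-12]
STORE_FAST w → w=-12. Stack: []
LOAD_FAST y → push -10. Stack: [-10]
LOAD_CONST → push 2. Stack: [-10, 2]
BINARY_OP >> → -10 >> 2 = -3. Stack: [-3]
STORE_FAST w → w=-3. Stack: []
LOAD_FAST_LOAD_FAST w,y → push -3,-10. Stack: [-3, -10]
BINARY_OP ^ → -3 ^ -10 = 11. Stack: [11]
STORE_FAST v → v=11. Stack: []
LOAD_FAST v → push 11. Stack: [11]
LOAD_CONST → push 12. Stack: [11, 12]
BINARY_OP + → 11 + 12 = 23. Stack: [23]
RETURN_VALUE → return 23.

23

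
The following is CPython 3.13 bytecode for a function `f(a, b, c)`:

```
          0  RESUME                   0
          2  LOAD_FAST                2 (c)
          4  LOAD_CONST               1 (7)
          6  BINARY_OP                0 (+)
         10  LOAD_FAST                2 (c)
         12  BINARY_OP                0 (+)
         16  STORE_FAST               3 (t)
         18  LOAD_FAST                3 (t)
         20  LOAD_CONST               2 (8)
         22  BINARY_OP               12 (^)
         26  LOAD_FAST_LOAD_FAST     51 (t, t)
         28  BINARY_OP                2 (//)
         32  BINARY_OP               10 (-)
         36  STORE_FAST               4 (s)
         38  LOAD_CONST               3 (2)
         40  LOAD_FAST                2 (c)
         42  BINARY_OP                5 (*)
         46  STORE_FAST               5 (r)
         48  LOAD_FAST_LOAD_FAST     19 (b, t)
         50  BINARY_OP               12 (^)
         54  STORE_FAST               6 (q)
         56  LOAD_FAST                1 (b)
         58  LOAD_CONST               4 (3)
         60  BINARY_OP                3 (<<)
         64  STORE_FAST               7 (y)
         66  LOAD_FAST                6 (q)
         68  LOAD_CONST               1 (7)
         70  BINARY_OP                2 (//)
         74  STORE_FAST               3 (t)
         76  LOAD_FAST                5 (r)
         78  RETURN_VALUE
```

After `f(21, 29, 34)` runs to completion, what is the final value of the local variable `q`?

LOAD_FAST c → push 34. Stack: [34]
LOAD_CONST → push 7. Stack: [34, 7]
BINARY_OP + → 34 + 7 = 41. Stack: [41]
LOAD_FAST c → push 34. Stack: [41, 34]
BINARY_OP + → 41 + 34 = 75. Stack: [75]
STORE_FAST t → t=75. Stack: []
LOAD_FAST t → push 75. Stack: [75]
LOAD_CONST → push 8. Stack: [75, 8]
BINARY_OP ^ → 75 ^ 8 = 67. Stack: [67]
LOAD_FAST_LOAD_FAST t,t → push 75,75. Stack: [67, 75, 75]
BINARY_OP // → 75 // 75 = 1. Stack: [67, 1]
BINARY_OP - → 67 - 1 = 66. Stack: [66]
STORE_FAST s → s=66. Stack: []
LOAD_CONST → push 2. Stack: [2]
LOAD_FAST c → push 34. Stack: [2, 34]
BINARY_OP * → 2 * 34 = 68. Stack: [68]
STORE_FAST r → r=68. Stack: []
LOAD_FAST_LOAD_FAST b,t → push 29,75. Stack: [29, 75]
BINARY_OP ^ → 29 ^ 75 = 86. Stack: [86]
STORE_FAST q → q=86. Stack: []
LOAD_FAST b → push 29. Stack: [29]
LOAD_CONST → push 3. Stack: [29, 3]
BINARY_OP << → 29 << 3 = 232. Stack: [232]
STORE_FAST y → y=232. Stack: []
LOAD_FAST q → push 86. Stack: [86]
LOAD_CONST → push 7. Stack: [86, 7]
BINARY_OP // → 86 // 7 = 12. Stack: [12]
STORE_FAST t → t=12. Stack: []
LOAD_FAST r → push 68. Stack: [68]
RETURN_VALUE → return 68.

86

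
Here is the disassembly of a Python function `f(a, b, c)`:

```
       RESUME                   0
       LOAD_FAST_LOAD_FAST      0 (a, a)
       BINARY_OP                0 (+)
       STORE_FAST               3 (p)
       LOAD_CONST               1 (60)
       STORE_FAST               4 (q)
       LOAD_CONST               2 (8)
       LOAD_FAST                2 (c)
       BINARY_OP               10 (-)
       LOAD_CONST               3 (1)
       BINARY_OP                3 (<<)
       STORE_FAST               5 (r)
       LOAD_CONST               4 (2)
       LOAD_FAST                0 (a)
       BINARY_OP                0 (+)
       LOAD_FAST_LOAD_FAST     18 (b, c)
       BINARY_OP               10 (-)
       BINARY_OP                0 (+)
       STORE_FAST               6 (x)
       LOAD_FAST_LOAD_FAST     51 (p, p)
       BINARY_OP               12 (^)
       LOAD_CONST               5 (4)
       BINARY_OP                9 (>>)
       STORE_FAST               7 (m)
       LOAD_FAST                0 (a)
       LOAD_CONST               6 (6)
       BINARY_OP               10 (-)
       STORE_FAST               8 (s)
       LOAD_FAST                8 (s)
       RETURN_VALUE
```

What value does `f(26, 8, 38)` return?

20

LOAD_FAST_LOAD_FAST a,a → push 26,26. Stack: [26, 26]
BINARY_OP + → 26 + 26 = 52. Stack: [52]
STORE_FAST p → p=52. Stack: []
LOAD_CONST → push 60. Stack: [60]
STORE_FAST q → q=60. Stack: []
LOAD_CONST → push 8. Stack: [8]
LOAD_FAST c → push 38. Stack: [8, 38]
BINARY_OP - → 8 - 38 = -30. Stack: [-30]
LOAD_CONST → push 1. Stack: [-30, 1]
BINARY_OP << → -30 << 1 = -60. Stack: [-60]
STORE_FAST r → r=-60. Stack: []
LOAD_CONST → push 2. Stack: [2]
LOAD_FAST a → push 26. Stack: [2, 26]
BINARY_OP + → 2 + 26 = 28. Stack: [28]
LOAD_FAST_LOAD_FAST b,c → push 8,38. Stack: [28, 8, 38]
BINARY_OP - → 8 - 38 = -30. Stack: [28, -30]
BINARY_OP + → 28 + -30 = -2. Stack: [-2]
STORE_FAST x → x=-2. Stack: []
LOAD_FAST_LOAD_FAST p,p → push 52,52. Stack: [52, 52]
BINARY_OP ^ → 52 ^ 52 = 0. Stack: [0]
LOAD_CONST → push 4. Stack: [0, 4]
BINARY_OP >> → 0 >> 4 = 0. Stack: [0]
STORE_FAST m → m=0. Stack: []
LOAD_FAST a → push 26. Stack: [26]
LOAD_CONST → push 6. Stack: [26, 6]
BINARY_OP - → 26 - 6 = 20. Stack: [20]
STORE_FAST s → s=20. Stack: []
LOAD_FAST s → push 20. Stack: [20]
RETURN_VALUE → return 20.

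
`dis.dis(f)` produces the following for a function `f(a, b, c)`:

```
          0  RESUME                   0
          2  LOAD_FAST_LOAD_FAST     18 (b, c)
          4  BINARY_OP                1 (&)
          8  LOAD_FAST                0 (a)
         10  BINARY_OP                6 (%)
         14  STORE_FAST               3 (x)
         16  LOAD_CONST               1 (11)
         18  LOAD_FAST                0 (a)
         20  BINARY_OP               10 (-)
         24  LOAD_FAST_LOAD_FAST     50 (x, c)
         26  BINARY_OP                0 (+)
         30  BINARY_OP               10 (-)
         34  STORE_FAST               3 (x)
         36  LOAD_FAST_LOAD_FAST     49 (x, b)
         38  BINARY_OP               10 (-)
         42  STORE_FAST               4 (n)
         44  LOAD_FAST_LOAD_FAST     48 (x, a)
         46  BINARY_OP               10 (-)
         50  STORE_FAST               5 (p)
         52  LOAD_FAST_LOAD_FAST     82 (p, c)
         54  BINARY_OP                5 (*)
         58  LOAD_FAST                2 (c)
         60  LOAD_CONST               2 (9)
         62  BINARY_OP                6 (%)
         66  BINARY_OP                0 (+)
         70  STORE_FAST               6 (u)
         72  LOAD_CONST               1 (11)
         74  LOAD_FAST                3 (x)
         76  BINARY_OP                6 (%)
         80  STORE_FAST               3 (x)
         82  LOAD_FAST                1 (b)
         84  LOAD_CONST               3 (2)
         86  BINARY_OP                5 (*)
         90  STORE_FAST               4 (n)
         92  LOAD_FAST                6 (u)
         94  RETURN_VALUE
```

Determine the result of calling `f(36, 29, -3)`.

267

LOAD_FAST_LOAD_FAST b,c → push 29,-3. Stack: [29, -3]
BINARY_OP & → 29 & -3 = 29. Stack: [29]
LOAD_FAST a → push 36. Stack: [29, 36]
BINARY_OP % → 29 % 36 = 29. Stack: [29]
STORE_FAST x → x=29. Stack: []
LOAD_CONST → push 11. Stack: [11]
LOAD_FAST a → push 36. Stack: [11, 36]
BINARY_OP - → 11 - 36 = -25. Stack: [-25]
LOAD_FAST_LOAD_FAST x,c → push 29,-3. Stack: [-25, 29, -3]
BINARY_OP + → 29 + -3 = 26. Stack: [-25, 26]
BINARY_OP - → -25 - 26 = -51. Stack: [-51]
STORE_FAST x → x=-51. Stack: []
LOAD_FAST_LOAD_FAST x,b → push -51,29. Stack: [-51, 29]
BINARY_OP - → -51 - 29 = -80. Stack: [-80]
STORE_FAST n → n=-80. Stack: []
LOAD_FAST_LOAD_FAST x,a → push -51,36. Stack: [-51, 36]
BINARY_OP - → -51 - 36 = -87. Stack: [-87]
STORE_FAST p → p=-87. Stack: []
LOAD_FAST_LOAD_FAST p,c → push -87,-3. Stack: [-87, -3]
BINARY_OP * → -87 * -3 = 261. Stack: [261]
LOAD_FAST c → push -3. Stack: [261, -3]
LOAD_CONST → push 9. Stack: [261, -3, 9]
BINARY_OP % → -3 % 9 = 6. Stack: [261, 6]
BINARY_OP + → 261 + 6 = 267. Stack: [267]
STORE_FAST u → u=267. Stack: []
LOAD_CONST → push 11. Stack: [11]
LOAD_FAST x → push -51. Stack: [11, -51]
BINARY_OP % → 11 % -51 = -40. Stack: [-40]
STORE_FAST x → x=-40. Stack: []
LOAD_FAST b → push 29. Stack: [29]
LOAD_CONST → push 2. Stack: [29, 2]
BINARY_OP * → 29 * 2 = 58. Stack: [58]
STORE_FAST n → n=58. Stack: []
LOAD_FAST u → push 267. Stack: [267]
RETURN_VALUE → return 267.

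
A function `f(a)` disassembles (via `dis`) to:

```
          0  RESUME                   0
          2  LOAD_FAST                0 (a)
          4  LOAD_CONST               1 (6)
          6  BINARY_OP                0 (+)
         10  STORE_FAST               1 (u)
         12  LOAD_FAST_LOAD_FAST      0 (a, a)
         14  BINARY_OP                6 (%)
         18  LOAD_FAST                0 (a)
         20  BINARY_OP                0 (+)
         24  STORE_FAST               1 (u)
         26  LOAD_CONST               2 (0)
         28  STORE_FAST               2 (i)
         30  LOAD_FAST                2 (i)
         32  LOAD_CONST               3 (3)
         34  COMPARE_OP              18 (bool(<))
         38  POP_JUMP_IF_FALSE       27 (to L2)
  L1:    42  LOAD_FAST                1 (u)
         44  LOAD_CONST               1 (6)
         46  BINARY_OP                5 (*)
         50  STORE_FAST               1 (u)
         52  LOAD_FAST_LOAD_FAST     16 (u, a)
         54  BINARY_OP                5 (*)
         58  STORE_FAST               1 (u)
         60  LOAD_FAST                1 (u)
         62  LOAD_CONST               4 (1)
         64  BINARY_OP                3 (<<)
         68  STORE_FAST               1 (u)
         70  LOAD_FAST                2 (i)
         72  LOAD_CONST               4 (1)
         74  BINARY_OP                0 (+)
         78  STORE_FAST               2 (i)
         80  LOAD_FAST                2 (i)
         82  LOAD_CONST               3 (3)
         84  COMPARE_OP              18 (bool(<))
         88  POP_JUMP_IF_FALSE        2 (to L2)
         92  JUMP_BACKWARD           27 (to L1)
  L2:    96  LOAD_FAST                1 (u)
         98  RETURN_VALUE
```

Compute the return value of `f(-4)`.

LOAD_FAST a → push -4
LOAD_CONST → push 6
BINARY_OP + → -4 + 6 = 2
STORE_FAST u → u=2
LOAD_FAST_LOAD_FAST a,a → push -4,-4
BINARY_OP % → -4 % -4 = 0
LOAD_FAST a → push -4
BINARY_OP + → 0 + -4 = -4
STORE_FAST u → u=-4
LOAD_CONST → push 0
STORE_FAST i → i=0
LOAD_FAST i → push 0
LOAD_CONST → push 3
COMPARE_OP bool(<) → 0 vs 3 = True
POP_JUMP_IF_FALSE → pop True; no jump
LOAD_FAST u → push -4
LOAD_CONST → push 6
BINARY_OP * → -4 * 6 = -24
STORE_FAST u → u=-24
LOAD_FAST_LOAD_FAST u,a → push -24,-4
BINARY_OP * → -24 * -4 = 96
STORE_FAST u → u=96
LOAD_FAST u → push 96
LOAD_CONST → push 1
BINARY_OP << → 96 << 1 = 192
STORE_FAST u → u=192
LOAD_FAST i → push 0
LOAD_CONST → push 1
BINARY_OP + → 0 + 1 = 1
STORE_FAST i → i=1
LOAD_FAST i → push 1
LOAD_CONST → push 3
COMPARE_OP bool(<) → 1 vs 3 = True
POP_JUMP_IF_FALSE → pop True; no jump
LOAD_FAST u → push 192
LOAD_CONST → push 6
BINARY_OP * → 192 * 6 = 1152
STORE_FAST u → u=1152
LOAD_FAST_LOAD_FAST u,a → push 1152,-4
BINARY_OP * → 1152 * -4 = -4608
STORE_FAST u → u=-4608
LOAD_FAST u → push -4608
LOAD_CONST → push 1
BINARY_OP << → -4608 << 1 = -9216
STORE_FAST u → u=-9216
LOAD_FAST i → push 1
LOAD_CONST → push 1
BINARY_OP + → 1 + 1 = 2
STORE_FAST i → i=2
LOAD_FAST i → push 2
LOAD_CONST → push 3
COMPARE_OP bool(<) → 2 vs 3 = True
POP_JUMP_IF_FALSE → pop True; no jump
LOAD_FAST u → push -9216
LOAD_CONST → push 6
BINARY_OP * → -9216 * 6 = -55296
STORE_FAST u → u=-55296
LOAD_FAST_LOAD_FAST u,a → push -55296,-4
BINARY_OP * → -55296 * -4 = 221184
STORE_FAST u → u=221184
LOAD_FAST u → push 221184
LOAD_CONST → push 1
BINARY_OP << → 221184 << 1 = 442368
STORE_FAST u → u=442368
LOAD_FAST i → push 2
LOAD_CONST → push 1
BINARY_OP + → 2 + 1 = 3
STORE_FAST i → i=3
LOAD_FAST i → push 3
LOAD_CONST → push 3
COMPARE_OP bool(<) → 3 vs 3 = False
POP_JUMP_IF_FALSE → pop False; jump
LOAD_FAST u → push 442368
RETURN_VALUE → return 442368.

442368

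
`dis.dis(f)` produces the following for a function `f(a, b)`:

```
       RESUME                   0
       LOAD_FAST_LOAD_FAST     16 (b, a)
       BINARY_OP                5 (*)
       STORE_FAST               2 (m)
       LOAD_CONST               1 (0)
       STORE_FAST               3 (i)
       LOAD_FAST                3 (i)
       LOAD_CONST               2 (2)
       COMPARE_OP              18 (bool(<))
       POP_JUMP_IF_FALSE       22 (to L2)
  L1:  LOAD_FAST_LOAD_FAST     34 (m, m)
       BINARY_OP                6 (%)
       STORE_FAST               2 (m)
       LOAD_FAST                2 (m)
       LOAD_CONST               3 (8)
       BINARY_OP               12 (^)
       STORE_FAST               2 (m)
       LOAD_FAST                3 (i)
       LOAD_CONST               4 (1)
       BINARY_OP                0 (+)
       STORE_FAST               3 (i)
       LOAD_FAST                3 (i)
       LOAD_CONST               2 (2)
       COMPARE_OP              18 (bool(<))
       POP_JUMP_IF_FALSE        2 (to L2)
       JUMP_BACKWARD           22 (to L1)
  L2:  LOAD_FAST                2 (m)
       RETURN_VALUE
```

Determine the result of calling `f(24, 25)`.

LOAD_FAST_LOAD_FAST b,a → push 25,24. Stack: [25, 24]
BINARY_OP * → 25 * 24 = 600. Stack: [600]
STORE_FAST m → m=600. Stack: []
LOAD_CONST → push 0. Stack: [0]
STORE_FAST i → i=0. Stack: []
LOAD_FAST i → push 0. Stack: [0]
LOAD_CONST → push 2. Stack: [0, 2]
COMPARE_OP bool(<) → 0 vs 2 = True. Stack: [True]
POP_JUMP_IF_FALSE → pop True; no jump. Stack: []
LOAD_FAST_LOAD_FAST m,m → push 600,600. Stack: [600, 600]
BINARY_OP % → 600 % 600 = 0. Stack: [0]
STORE_FAST m → m=0. Stack: []
LOAD_FAST m → push 0. Stack: [0]
LOAD_CONST → push 8. Stack: [0, 8]
BINARY_OP ^ → 0 ^ 8 = 8. Stack: [8]
STORE_FAST m → m=8. Stack: []
LOAD_FAST i → push 0. Stack: [0]
LOAD_CONST → push 1. Stack: [0, 1]
BINARY_OP + → 0 + 1 = 1. Stack: [1]
STORE_FAST i → i=1. Stack: []
LOAD_FAST i → push 1. Stack: [1]
LOAD_CONST → push 2. Stack: [1, 2]
COMPARE_OP bool(<) → 1 vs 2 = True. Stack: [True]
POP_JUMP_IF_FALSE → pop True; no jump. Stack: []
LOAD_FAST_LOAD_FAST m,m → push 8,8. Stack: [8, 8]
BINARY_OP % → 8 % 8 = 0. Stack: [0]
STORE_FAST m → m=0. Stack: []
LOAD_FAST m → push 0. Stack: [0]
LOAD_CONST → push 8. Stack: [0, 8]
BINARY_OP ^ → 0 ^ 8 = 8. Stack: [8]
STORE_FAST m → m=8. Stack: []
LOAD_FAST i → push 1. Stack: [1]
LOAD_CONST → push 1. Stack: [1, 1]
BINARY_OP + → 1 + 1 = 2. Stack: [2]
STORE_FAST i → i=2. Stack: []
LOAD_FAST i → push 2. Stack: [2]
LOAD_CONST → push 2. Stack: [2, 2]
COMPARE_OP bool(<) → 2 vs 2 = False. Stack: [False]
POP_JUMP_IF_FALSE → pop False; jump. Stack: []
LOAD_FAST m → push 8. Stack: [8]
RETURN_VALUE → return 8.

8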